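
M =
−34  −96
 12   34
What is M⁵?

[[−544, −1536], [192, 544]]

tr M = 0 and det M = −4, so the characteristic polynomial is λ² − (0)λ + (−4) with roots −2 and 2.
Eigenvectors give P = [[−3, −8], [1, 3]] with P⁻¹ = [[−3, −8], [1, 3]], and M = P·diag(−2, 2)·P⁻¹.
Then M⁵ = P·diag(−32, 32)·P⁻¹ = [[96, −256], [−32, 96]] · [[−3, −8], [1, 3]] = [[−544, −1536], [192, 544]].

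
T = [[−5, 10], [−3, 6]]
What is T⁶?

[[−5, 10], [−3, 6]]

T² = T (a projection; rank 1, trace 1), so T⁶ = T.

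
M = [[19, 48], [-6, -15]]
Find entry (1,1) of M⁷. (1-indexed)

tr M = 4 and det M = 3, so the characteristic polynomial is λ² − (4)λ + (3) with roots 1 and 3.
Eigenvectors give P = [[-8, -3], [3, 1]] with P⁻¹ = [[1, 3], [-3, -8]], and M = P·diag(1, 3)·P⁻¹.
Then M⁷ = P·diag(1, 2187)·P⁻¹ = [[-8, -6561], [3, 2187]] · [[1, 3], [-3, -8]] = [[19675, 52464], [-6558, -17487]].

19675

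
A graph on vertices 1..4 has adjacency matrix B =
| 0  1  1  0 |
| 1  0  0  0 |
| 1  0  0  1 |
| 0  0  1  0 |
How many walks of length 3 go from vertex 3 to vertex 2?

The number of length-3 walks from vertex 3 to vertex 2 is entry (3,2) of B^3, where B is the adjacency matrix.
B^2 = [[2, 0, 0, 1], [0, 1, 1, 0], [0, 1, 2, 0], [1, 0, 0, 1]]
B^3 = [[0, 2, 3, 0], [2, 0, 0, 1], [3, 0, 0, 2], [0, 1, 2, 0]]

0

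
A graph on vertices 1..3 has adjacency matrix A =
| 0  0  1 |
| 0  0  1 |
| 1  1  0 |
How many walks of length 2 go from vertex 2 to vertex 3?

The number of length-2 walks from vertex 2 to vertex 3 is entry (2,3) of A^2, where A is the adjacency matrix.
A^2 = [[1, 1, 0], [1, 1, 0], [0, 0, 2]]

0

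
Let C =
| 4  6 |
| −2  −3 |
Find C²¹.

[[4, 6], [−2, −3]]

C² = C (a projection; rank 1, trace 1), so C²¹ = C.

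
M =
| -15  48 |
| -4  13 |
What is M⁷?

[[-8751, 26256], [-2188, 6565]]

tr M = -2 and det M = -3, so the characteristic polynomial is λ² − (-2)λ + (-3) with roots 1 and -3.
Eigenvectors give P = [[-3, 4], [-1, 1]] with P⁻¹ = [[1, -4], [1, -3]], and M = P·diag(1, -3)·P⁻¹.
Then M⁷ = P·diag(1, -2187)·P⁻¹ = [[-3, -8748], [-1, -2187]] · [[1, -4], [1, -3]] = [[-8751, 26256], [-2188, 6565]].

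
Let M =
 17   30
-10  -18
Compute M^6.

tr M = -1 and det M = -6, so the characteristic polynomial is λ² − (-1)λ + (-6) with roots -3 and 2.
Eigenvectors give P = [[-3, 2], [2, -1]] with P⁻¹ = [[1, 2], [2, 3]], and M = P·diag(-3, 2)·P⁻¹.
Then M^6 = P·diag(729, 64)·P⁻¹ = [[-2187, 128], [1458, -64]] · [[1, 2], [2, 3]] = [[-1931, -3990], [1330, 2724]].

[[-1931, -3990], [1330, 2724]]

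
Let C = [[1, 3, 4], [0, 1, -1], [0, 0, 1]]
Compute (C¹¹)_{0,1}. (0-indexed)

C = I + N where N = [[0, 3, 4], [0, 0, -1], [0, 0, 0]] is strictly upper-triangular, so N³ = 0.
(I + N)¹¹ = I + 11·N + 55·N² = [[1, 33, -121], [0, 1, -11], [0, 0, 1]].

33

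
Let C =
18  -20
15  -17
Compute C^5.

tr C = 1 and det C = -6, so the characteristic polynomial is λ² − (1)λ + (-6) with roots -2 and 3.
Eigenvectors give P = [[-1, -4], [-1, -3]] with P⁻¹ = [[3, -4], [-1, 1]], and C = P·diag(-2, 3)·P⁻¹.
Then C^5 = P·diag(-32, 243)·P⁻¹ = [[32, -972], [32, -729]] · [[3, -4], [-1, 1]] = [[1068, -1100], [825, -857]].

[[1068, -1100], [825, -857]]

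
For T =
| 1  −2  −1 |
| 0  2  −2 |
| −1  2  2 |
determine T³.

[[1, −18, 16], [10, −20, −18], [−4, 28, −15]]

T² = [[2, −8, 1], [2, 0, −8], [−3, 10, 1]]
T³ = [[1, −18, 16], [10, −20, −18], [−4, 28, −15]]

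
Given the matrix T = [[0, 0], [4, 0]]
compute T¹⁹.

[[0, 0], [0, 0]]

T is strictly triangular, hence nilpotent: T² = 0, so T¹⁹ = 0.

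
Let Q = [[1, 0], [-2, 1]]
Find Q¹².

[[1, 0], [-24, 1]]

Q = I + N where N = [[0, 0], [-2, 0]] is strictly lower-triangular, so N² = 0.
(I + N)¹² = I + 12·N = [[1, 0], [-24, 1]].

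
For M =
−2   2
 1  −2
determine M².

[[6, −8], [−4, 6]]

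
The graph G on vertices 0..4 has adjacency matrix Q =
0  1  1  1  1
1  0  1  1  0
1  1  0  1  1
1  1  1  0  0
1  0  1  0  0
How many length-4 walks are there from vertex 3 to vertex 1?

The number of length-4 walks from vertex 3 to vertex 1 is entry (3,1) of Q⁴, where Q is the adjacency matrix.
Q² = [[4, 2, 3, 2, 1], [2, 3, 2, 2, 2], [3, 2, 4, 2, 1], [2, 2, 2, 3, 2], [1, 2, 1, 2, 2]]
Q³ = [[8, 9, 9, 9, 7], [9, 6, 9, 7, 4], [9, 9, 8, 9, 7], [9, 7, 9, 6, 4], [7, 4, 7, 4, 2]]
Q⁴ = [[34, 26, 33, 26, 17], [26, 25, 26, 24, 18], [33, 26, 34, 26, 17], [26, 24, 26, 25, 18], [17, 18, 17, 18, 14]]

24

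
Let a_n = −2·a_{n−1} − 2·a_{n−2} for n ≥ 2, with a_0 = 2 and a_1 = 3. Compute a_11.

With companion matrix T = [[−2, −2], [1, 0]], [a_n, a_{n−1}]ᵀ = T·[a_{n−1}, a_{n−2}]ᵀ, so [a_11, a_10]ᵀ = T¹⁰·[a_1, a_0]ᵀ.
T¹⁰ = [[32, 64], [−32, −32]], giving [a_11, a_10]ᵀ = [[224], [−160]].

224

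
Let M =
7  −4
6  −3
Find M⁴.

tr M = 4 and det M = 3, so the characteristic polynomial is λ² − (4)λ + (3) with roots 3 and 1.
Eigenvectors give P = [[1, −2], [1, −3]] with P⁻¹ = [[3, −2], [1, −1]], and M = P·diag(3, 1)·P⁻¹.
Then M⁴ = P·diag(81, 1)·P⁻¹ = [[81, −2], [81, −3]] · [[3, −2], [1, −1]] = [[241, −160], [240, −159]].

[[241, −160], [240, −159]]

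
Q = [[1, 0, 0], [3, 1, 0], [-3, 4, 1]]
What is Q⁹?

Q = I + N where N = [[0, 0, 0], [3, 0, 0], [-3, 4, 0]] is strictly lower-triangular, so N³ = 0.
(I + N)⁹ = I + 9·N + 36·N² = [[1, 0, 0], [27, 1, 0], [405, 36, 1]].

[[1, 0, 0], [27, 1, 0], [405, 36, 1]]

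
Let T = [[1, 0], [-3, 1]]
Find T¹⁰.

[[1, 0], [-30, 1]]

T = I + N where N = [[0, 0], [-3, 0]] is strictly lower-triangular, so N² = 0.
(I + N)¹⁰ = I + 10·N = [[1, 0], [-30, 1]].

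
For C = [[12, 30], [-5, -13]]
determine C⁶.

tr C = -1 and det C = -6, so the characteristic polynomial is λ² − (-1)λ + (-6) with roots -3 and 2.
Eigenvectors give P = [[-2, -3], [1, 1]] with P⁻¹ = [[1, 3], [-1, -2]], and C = P·diag(-3, 2)·P⁻¹.
Then C⁶ = P·diag(729, 64)·P⁻¹ = [[-1458, -192], [729, 64]] · [[1, 3], [-1, -2]] = [[-1266, -3990], [665, 2059]].

[[-1266, -3990], [665, 2059]]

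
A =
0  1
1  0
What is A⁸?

A² = I (check: tr A = 0 and det A = −1), so A⁸ = I since 8 is even.

[[1, 0], [0, 1]]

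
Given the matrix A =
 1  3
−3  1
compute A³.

[[−26, −18], [18, −26]]

A² = [[−8, 6], [−6, −8]]
A³ = [[−26, −18], [18, −26]]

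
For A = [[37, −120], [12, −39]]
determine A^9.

[[177157, −590520], [59052, −196839]]

tr A = −2 and det A = −3, so the characteristic polynomial is λ² − (−2)λ + (−3) with roots 1 and −3.
Eigenvectors give P = [[10, 3], [3, 1]] with P⁻¹ = [[1, −3], [−3, 10]], and A = P·diag(1, −3)·P⁻¹.
Then A^9 = P·diag(1, −19683)·P⁻¹ = [[10, −59049], [3, −19683]] · [[1, −3], [−3, 10]] = [[177157, −590520], [59052, −196839]].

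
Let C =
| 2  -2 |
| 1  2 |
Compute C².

[[2, -8], [4, 2]]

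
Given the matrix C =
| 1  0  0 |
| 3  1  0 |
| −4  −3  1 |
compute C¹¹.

C = I + N where N = [[0, 0, 0], [3, 0, 0], [−4, −3, 0]] is strictly lower-triangular, so N³ = 0.
(I + N)¹¹ = I + 11·N + 55·N² = [[1, 0, 0], [33, 1, 0], [−539, −33, 1]].

[[1, 0, 0], [33, 1, 0], [−539, −33, 1]]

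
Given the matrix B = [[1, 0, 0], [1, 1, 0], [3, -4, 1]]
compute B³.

B = I + N where N = [[0, 0, 0], [1, 0, 0], [3, -4, 0]] is strictly lower-triangular, so N³ = 0.
(I + N)³ = I + 3·N + 3·N² = [[1, 0, 0], [3, 1, 0], [-3, -12, 1]].

[[1, 0, 0], [3, 1, 0], [-3, -12, 1]]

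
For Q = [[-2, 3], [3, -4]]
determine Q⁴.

Q² = [[13, -18], [-18, 25]]
Q³ = [[-80, 111], [111, -154]]
Q⁴ = [[493, -684], [-684, 949]]

[[493, -684], [-684, 949]]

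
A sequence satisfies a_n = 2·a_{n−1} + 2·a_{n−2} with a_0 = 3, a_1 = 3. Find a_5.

228

With companion matrix A = [[2, 2], [1, 0]], [a_n, a_{n−1}]ᵀ = A·[a_{n−1}, a_{n−2}]ᵀ, so [a_5, a_4]ᵀ = A⁴·[a_1, a_0]ᵀ.
A⁴ = [[44, 32], [16, 12]], giving [a_5, a_4]ᵀ = [[228], [84]].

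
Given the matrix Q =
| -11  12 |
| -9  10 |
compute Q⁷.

tr Q = -1 and det Q = -2, so the characteristic polynomial is λ² − (-1)λ + (-2) with roots 1 and -2.
Eigenvectors give P = [[-1, -4], [-1, -3]] with P⁻¹ = [[3, -4], [-1, 1]], and Q = P·diag(1, -2)·P⁻¹.
Then Q⁷ = P·diag(1, -128)·P⁻¹ = [[-1, 512], [-1, 384]] · [[3, -4], [-1, 1]] = [[-515, 516], [-387, 388]].

[[-515, 516], [-387, 388]]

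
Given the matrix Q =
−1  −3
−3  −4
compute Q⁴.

Q² = [[10, 15], [15, 25]]
Q³ = [[−55, −90], [−90, −145]]
Q⁴ = [[325, 525], [525, 850]]

[[325, 525], [525, 850]]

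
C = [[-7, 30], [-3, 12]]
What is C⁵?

[[-1867, 6330], [-633, 2142]]

tr C = 5 and det C = 6, so the characteristic polynomial is λ² − (5)λ + (6) with roots 3 and 2.
Eigenvectors give P = [[3, -10], [1, -3]] with P⁻¹ = [[-3, 10], [-1, 3]], and C = P·diag(3, 2)·P⁻¹.
Then C⁵ = P·diag(243, 32)·P⁻¹ = [[729, -320], [243, -96]] · [[-3, 10], [-1, 3]] = [[-1867, 6330], [-633, 2142]].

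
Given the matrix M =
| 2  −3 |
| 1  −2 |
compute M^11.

[[2, −3], [1, −2]]

M² = I (check: tr M = 0 and det M = −1), so M^11 = M since 11 is odd.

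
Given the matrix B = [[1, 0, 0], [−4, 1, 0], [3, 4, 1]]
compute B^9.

[[1, 0, 0], [−36, 1, 0], [−549, 36, 1]]

B = I + N where N = [[0, 0, 0], [−4, 0, 0], [3, 4, 0]] is strictly lower-triangular, so N^3 = 0.
(I + N)^9 = I + 9·N + 36·N^2 = [[1, 0, 0], [−36, 1, 0], [−549, 36, 1]].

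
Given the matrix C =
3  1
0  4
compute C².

[[9, 7], [0, 16]]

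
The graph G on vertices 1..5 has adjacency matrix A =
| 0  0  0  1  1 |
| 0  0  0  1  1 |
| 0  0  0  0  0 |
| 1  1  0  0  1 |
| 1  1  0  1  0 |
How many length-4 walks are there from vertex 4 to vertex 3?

0

The number of length-4 walks from vertex 4 to vertex 3 is entry (4,3) of A^4, where A is the adjacency matrix.
A^2 = [[2, 2, 0, 1, 1], [2, 2, 0, 1, 1], [0, 0, 0, 0, 0], [1, 1, 0, 3, 2], [1, 1, 0, 2, 3]]
A^3 = [[2, 2, 0, 5, 5], [2, 2, 0, 5, 5], [0, 0, 0, 0, 0], [5, 5, 0, 4, 5], [5, 5, 0, 5, 4]]
A^4 = [[10, 10, 0, 9, 9], [10, 10, 0, 9, 9], [0, 0, 0, 0, 0], [9, 9, 0, 15, 14], [9, 9, 0, 14, 15]]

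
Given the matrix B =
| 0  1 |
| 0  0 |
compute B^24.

[[0, 0], [0, 0]]

B is strictly triangular, hence nilpotent: B^2 = 0, so B^24 = 0.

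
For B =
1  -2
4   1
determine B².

[[-7, -4], [8, -7]]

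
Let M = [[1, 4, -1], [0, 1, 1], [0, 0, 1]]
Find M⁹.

[[1, 36, 135], [0, 1, 9], [0, 0, 1]]

M = I + N where N = [[0, 4, -1], [0, 0, 1], [0, 0, 0]] is strictly upper-triangular, so N³ = 0.
(I + N)⁹ = I + 9·N + 36·N² = [[1, 36, 135], [0, 1, 9], [0, 0, 1]].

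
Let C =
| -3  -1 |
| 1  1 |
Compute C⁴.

[[60, 16], [-16, -4]]

C² = [[8, 2], [-2, 0]]
C³ = [[-22, -6], [6, 2]]
C⁴ = [[60, 16], [-16, -4]]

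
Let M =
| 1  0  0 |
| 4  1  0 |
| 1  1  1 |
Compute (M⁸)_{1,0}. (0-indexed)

32

M = I + N where N = [[0, 0, 0], [4, 0, 0], [1, 1, 0]] is strictly lower-triangular, so N³ = 0.
(I + N)⁸ = I + 8·N + 28·N² = [[1, 0, 0], [32, 1, 0], [120, 8, 1]].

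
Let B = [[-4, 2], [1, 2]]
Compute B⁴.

B² = [[18, -4], [-2, 6]]
B³ = [[-76, 28], [14, 8]]
B⁴ = [[332, -96], [-48, 44]]

[[332, -96], [-48, 44]]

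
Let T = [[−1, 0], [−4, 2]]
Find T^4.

[[1, 0], [−20, 16]]

T^2 = [[1, 0], [−4, 4]]
T^3 = [[−1, 0], [−12, 8]]
T^4 = [[1, 0], [−20, 16]]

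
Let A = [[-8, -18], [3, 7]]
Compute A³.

[[-26, -54], [9, 19]]

tr A = -1 and det A = -2, so the characteristic polynomial is λ² − (-1)λ + (-2) with roots -2 and 1.
Eigenvectors give P = [[3, -2], [-1, 1]] with P⁻¹ = [[1, 2], [1, 3]], and A = P·diag(-2, 1)·P⁻¹.
Then A³ = P·diag(-8, 1)·P⁻¹ = [[-24, -2], [8, 1]] · [[1, 2], [1, 3]] = [[-26, -54], [9, 19]].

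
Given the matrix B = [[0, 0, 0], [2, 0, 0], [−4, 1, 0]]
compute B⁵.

[[0, 0, 0], [0, 0, 0], [0, 0, 0]]

B is strictly triangular, hence nilpotent: B³ = 0, so B⁵ = 0.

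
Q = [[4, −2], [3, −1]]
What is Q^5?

tr Q = 3 and det Q = 2, so the characteristic polynomial is λ² − (3)λ + (2) with roots 2 and 1.
Eigenvectors give P = [[1, −2], [1, −3]] with P⁻¹ = [[3, −2], [1, −1]], and Q = P·diag(2, 1)·P⁻¹.
Then Q^5 = P·diag(32, 1)·P⁻¹ = [[32, −2], [32, −3]] · [[3, −2], [1, −1]] = [[94, −62], [93, −61]].

[[94, −62], [93, −61]]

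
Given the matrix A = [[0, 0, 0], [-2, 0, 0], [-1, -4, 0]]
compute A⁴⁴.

[[0, 0, 0], [0, 0, 0], [0, 0, 0]]

A is strictly triangular, hence nilpotent: A³ = 0, so A⁴⁴ = 0.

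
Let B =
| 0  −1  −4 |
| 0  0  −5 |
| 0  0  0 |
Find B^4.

B is strictly triangular, hence nilpotent: B^3 = 0, so B^4 = 0.

[[0, 0, 0], [0, 0, 0], [0, 0, 0]]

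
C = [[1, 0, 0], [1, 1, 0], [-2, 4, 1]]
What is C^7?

C = I + N where N = [[0, 0, 0], [1, 0, 0], [-2, 4, 0]] is strictly lower-triangular, so N^3 = 0.
(I + N)^7 = I + 7·N + 21·N^2 = [[1, 0, 0], [7, 1, 0], [70, 28, 1]].

[[1, 0, 0], [7, 1, 0], [70, 28, 1]]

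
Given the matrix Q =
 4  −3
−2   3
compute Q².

[[22, −21], [−14, 15]]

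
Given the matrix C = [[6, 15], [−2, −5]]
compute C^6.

C² = C (a projection; rank 1, trace 1), so C^6 = C.

[[6, 15], [−2, −5]]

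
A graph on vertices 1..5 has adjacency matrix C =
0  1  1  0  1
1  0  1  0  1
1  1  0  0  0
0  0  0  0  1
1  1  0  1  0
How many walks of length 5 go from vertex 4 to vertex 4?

2

The number of length-5 walks from vertex 4 to vertex 4 is entry (4,4) of C⁵, where C is the adjacency matrix.
C² = [[3, 2, 1, 1, 1], [2, 3, 1, 1, 1], [1, 1, 2, 0, 2], [1, 1, 0, 1, 0], [1, 1, 2, 0, 3]]
C³ = [[4, 5, 5, 1, 6], [5, 4, 5, 1, 6], [5, 5, 2, 2, 2], [1, 1, 2, 0, 3], [6, 6, 2, 3, 2]]
C⁴ = [[16, 15, 9, 6, 10], [15, 16, 9, 6, 10], [9, 9, 10, 2, 12], [6, 6, 2, 3, 2], [10, 10, 12, 2, 15]]
C⁵ = [[34, 35, 31, 10, 37], [35, 34, 31, 10, 37], [31, 31, 18, 12, 20], [10, 10, 12, 2, 15], [37, 37, 20, 15, 22]]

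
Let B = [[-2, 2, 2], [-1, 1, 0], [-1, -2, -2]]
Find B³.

B² = [[0, -6, -8], [1, -1, -2], [6, 0, 2]]
B³ = [[14, 10, 16], [1, 5, 6], [-14, 8, 8]]

[[14, 10, 16], [1, 5, 6], [-14, 8, 8]]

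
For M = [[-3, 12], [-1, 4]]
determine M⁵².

[[-3, 12], [-1, 4]]

M² = M (a projection; rank 1, trace 1), so M⁵² = M.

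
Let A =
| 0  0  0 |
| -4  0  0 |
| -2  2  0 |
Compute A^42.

[[0, 0, 0], [0, 0, 0], [0, 0, 0]]

A is strictly triangular, hence nilpotent: A^3 = 0, so A^42 = 0.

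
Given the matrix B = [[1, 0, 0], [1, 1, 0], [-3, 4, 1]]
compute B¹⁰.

B = I + N where N = [[0, 0, 0], [1, 0, 0], [-3, 4, 0]] is strictly lower-triangular, so N³ = 0.
(I + N)¹⁰ = I + 10·N + 45·N² = [[1, 0, 0], [10, 1, 0], [150, 40, 1]].

[[1, 0, 0], [10, 1, 0], [150, 40, 1]]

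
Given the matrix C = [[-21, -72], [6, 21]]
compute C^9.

tr C = 0 and det C = -9, so the characteristic polynomial is λ² − (0)λ + (-9) with roots 3 and -3.
Eigenvectors give P = [[-3, 4], [1, -1]] with P⁻¹ = [[1, 4], [1, 3]], and C = P·diag(3, -3)·P⁻¹.
Then C^9 = P·diag(19683, -19683)·P⁻¹ = [[-59049, -78732], [19683, 19683]] · [[1, 4], [1, 3]] = [[-137781, -472392], [39366, 137781]].

[[-137781, -472392], [39366, 137781]]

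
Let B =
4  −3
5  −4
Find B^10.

[[1, 0], [0, 1]]

B² = I (check: tr B = 0 and det B = −1), so B^10 = I since 10 is even.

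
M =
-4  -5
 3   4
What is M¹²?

[[1, 0], [0, 1]]

M² = I (check: tr M = 0 and det M = -1), so M¹² = I since 12 is even.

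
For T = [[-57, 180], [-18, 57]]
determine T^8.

tr T = 0 and det T = -9, so the characteristic polynomial is λ² − (0)λ + (-9) with roots 3 and -3.
Eigenvectors give P = [[-3, 10], [-1, 3]] with P⁻¹ = [[3, -10], [1, -3]], and T = P·diag(3, -3)·P⁻¹.
Then T^8 = P·diag(6561, 6561)·P⁻¹ = [[-19683, 65610], [-6561, 19683]] · [[3, -10], [1, -3]] = [[6561, 0], [0, 6561]].

[[6561, 0], [0, 6561]]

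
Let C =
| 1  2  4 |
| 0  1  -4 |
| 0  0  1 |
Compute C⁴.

[[1, 8, -32], [0, 1, -16], [0, 0, 1]]

C = I + N where N = [[0, 2, 4], [0, 0, -4], [0, 0, 0]] is strictly upper-triangular, so N³ = 0.
(I + N)⁴ = I + 4·N + 6·N² = [[1, 8, -32], [0, 1, -16], [0, 0, 1]].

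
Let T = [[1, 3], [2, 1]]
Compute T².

[[7, 6], [4, 7]]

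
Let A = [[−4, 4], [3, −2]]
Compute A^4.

A^2 = [[28, −24], [−18, 16]]
A^3 = [[−184, 160], [120, −104]]
A^4 = [[1216, −1056], [−792, 688]]

[[1216, −1056], [−792, 688]]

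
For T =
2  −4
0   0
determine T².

[[4, −8], [0, 0]]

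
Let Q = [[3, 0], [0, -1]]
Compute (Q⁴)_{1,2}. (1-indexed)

Q² = [[9, 0], [0, 1]]
Q³ = [[27, 0], [0, -1]]
Q⁴ = [[81, 0], [0, 1]]

0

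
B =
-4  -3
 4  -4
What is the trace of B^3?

160

B^2 = [[4, 24], [-32, 4]]
B^3 = [[80, -108], [144, 80]]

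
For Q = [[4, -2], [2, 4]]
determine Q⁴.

[[-112, -384], [384, -112]]

Q² = [[12, -16], [16, 12]]
Q³ = [[16, -88], [88, 16]]
Q⁴ = [[-112, -384], [384, -112]]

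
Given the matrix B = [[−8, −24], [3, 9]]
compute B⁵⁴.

B² = B (a projection; rank 1, trace 1), so B⁵⁴ = B.

[[−8, −24], [3, 9]]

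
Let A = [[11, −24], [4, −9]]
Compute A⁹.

tr A = 2 and det A = −3, so the characteristic polynomial is λ² − (2)λ + (−3) with roots −1 and 3.
Eigenvectors give P = [[2, 3], [1, 1]] with P⁻¹ = [[−1, 3], [1, −2]], and A = P·diag(−1, 3)·P⁻¹.
Then A⁹ = P·diag(−1, 19683)·P⁻¹ = [[−2, 59049], [−1, 19683]] · [[−1, 3], [1, −2]] = [[59051, −118104], [19684, −39369]].

[[59051, −118104], [19684, −39369]]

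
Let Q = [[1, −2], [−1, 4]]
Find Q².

[[3, −10], [−5, 18]]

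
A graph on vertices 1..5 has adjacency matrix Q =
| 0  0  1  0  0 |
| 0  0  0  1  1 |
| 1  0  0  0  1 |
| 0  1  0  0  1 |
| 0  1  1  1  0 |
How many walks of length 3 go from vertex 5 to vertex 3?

The number of length-3 walks from vertex 5 to vertex 3 is entry (5,3) of Q³, where Q is the adjacency matrix.
Q² = [[1, 0, 0, 0, 1], [0, 2, 1, 1, 1], [0, 1, 2, 1, 0], [0, 1, 1, 2, 1], [1, 1, 0, 1, 3]]
Q³ = [[0, 1, 2, 1, 0], [1, 2, 1, 3, 4], [2, 1, 0, 1, 4], [1, 3, 1, 2, 4], [0, 4, 4, 4, 2]]

4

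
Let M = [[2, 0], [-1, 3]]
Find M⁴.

[[16, 0], [-65, 81]]

tr M = 5 and det M = 6, so the characteristic polynomial is λ² − (5)λ + (6) with roots 2 and 3.
Eigenvectors give P = [[1, 0], [1, -1]] with P⁻¹ = [[1, 0], [1, -1]], and M = P·diag(2, 3)·P⁻¹.
Then M⁴ = P·diag(16, 81)·P⁻¹ = [[16, 0], [16, -81]] · [[1, 0], [1, -1]] = [[16, 0], [-65, 81]].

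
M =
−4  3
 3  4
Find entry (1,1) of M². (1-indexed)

25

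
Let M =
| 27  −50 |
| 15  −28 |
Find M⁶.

[[−3261, 6650], [−1995, 4054]]

tr M = −1 and det M = −6, so the characteristic polynomial is λ² − (−1)λ + (−6) with roots −3 and 2.
Eigenvectors give P = [[−5, 2], [−3, 1]] with P⁻¹ = [[1, −2], [3, −5]], and M = P·diag(−3, 2)·P⁻¹.
Then M⁶ = P·diag(729, 64)·P⁻¹ = [[−3645, 128], [−2187, 64]] · [[1, −2], [3, −5]] = [[−3261, 6650], [−1995, 4054]].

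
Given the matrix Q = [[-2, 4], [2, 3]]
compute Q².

[[12, 4], [2, 17]]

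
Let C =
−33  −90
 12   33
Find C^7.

tr C = 0 and det C = −9, so the characteristic polynomial is λ² − (0)λ + (−9) with roots 3 and −3.
Eigenvectors give P = [[−5, 3], [2, −1]] with P⁻¹ = [[1, 3], [2, 5]], and C = P·diag(3, −3)·P⁻¹.
Then C^7 = P·diag(2187, −2187)·P⁻¹ = [[−10935, −6561], [4374, 2187]] · [[1, 3], [2, 5]] = [[−24057, −65610], [8748, 24057]].

[[−24057, −65610], [8748, 24057]]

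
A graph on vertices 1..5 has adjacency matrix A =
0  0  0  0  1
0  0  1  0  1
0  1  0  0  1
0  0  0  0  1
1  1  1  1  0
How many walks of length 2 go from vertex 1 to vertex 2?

The number of length-2 walks from vertex 1 to vertex 2 is entry (1,2) of A^2, where A is the adjacency matrix.
A^2 = [[1, 1, 1, 1, 0], [1, 2, 1, 1, 1], [1, 1, 2, 1, 1], [1, 1, 1, 1, 0], [0, 1, 1, 0, 4]]

1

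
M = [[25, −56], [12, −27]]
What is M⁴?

tr M = −2 and det M = −3, so the characteristic polynomial is λ² − (−2)λ + (−3) with roots 1 and −3.
Eigenvectors give P = [[7, 2], [3, 1]] with P⁻¹ = [[1, −2], [−3, 7]], and M = P·diag(1, −3)·P⁻¹.
Then M⁴ = P·diag(1, 81)·P⁻¹ = [[7, 162], [3, 81]] · [[1, −2], [−3, 7]] = [[−479, 1120], [−240, 561]].

[[−479, 1120], [−240, 561]]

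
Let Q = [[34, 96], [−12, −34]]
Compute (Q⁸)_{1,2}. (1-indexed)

0

tr Q = 0 and det Q = −4, so the characteristic polynomial is λ² − (0)λ + (−4) with roots −2 and 2.
Eigenvectors give P = [[−8, −3], [3, 1]] with P⁻¹ = [[1, 3], [−3, −8]], and Q = P·diag(−2, 2)·P⁻¹.
Then Q⁸ = P·diag(256, 256)·P⁻¹ = [[−2048, −768], [768, 256]] · [[1, 3], [−3, −8]] = [[256, 0], [0, 256]].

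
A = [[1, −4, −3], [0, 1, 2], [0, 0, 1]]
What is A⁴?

A = I + N where N = [[0, −4, −3], [0, 0, 2], [0, 0, 0]] is strictly upper-triangular, so N³ = 0.
(I + N)⁴ = I + 4·N + 6·N² = [[1, −16, −60], [0, 1, 8], [0, 0, 1]].

[[1, −16, −60], [0, 1, 8], [0, 0, 1]]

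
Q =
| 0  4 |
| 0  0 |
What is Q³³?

[[0, 0], [0, 0]]

Q is strictly triangular, hence nilpotent: Q² = 0, so Q³³ = 0.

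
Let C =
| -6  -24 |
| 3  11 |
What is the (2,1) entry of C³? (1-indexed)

tr C = 5 and det C = 6, so the characteristic polynomial is λ² − (5)λ + (6) with roots 2 and 3.
Eigenvectors give P = [[-3, -8], [1, 3]] with P⁻¹ = [[-3, -8], [1, 3]], and C = P·diag(2, 3)·P⁻¹.
Then C³ = P·diag(8, 27)·P⁻¹ = [[-24, -216], [8, 81]] · [[-3, -8], [1, 3]] = [[-144, -456], [57, 179]].

57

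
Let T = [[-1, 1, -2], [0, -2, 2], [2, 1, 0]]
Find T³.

T² = [[-3, -5, 4], [4, 6, -4], [-2, 0, -2]]
T³ = [[11, 11, -4], [-12, -12, 4], [-2, -4, 4]]

[[11, 11, -4], [-12, -12, 4], [-2, -4, 4]]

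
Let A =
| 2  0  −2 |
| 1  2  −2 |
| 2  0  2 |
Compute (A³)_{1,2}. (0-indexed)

A² = [[0, 0, −8], [0, 4, −10], [8, 0, 0]]
A³ = [[−16, 0, −16], [−16, 8, −28], [16, 0, −16]]

−28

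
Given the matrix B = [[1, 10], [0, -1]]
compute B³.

[[1, 10], [0, -1]]

B² = I (check: tr B = 0 and det B = -1), so B³ = B since 3 is odd.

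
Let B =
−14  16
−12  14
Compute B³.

tr B = 0 and det B = −4, so the characteristic polynomial is λ² − (0)λ + (−4) with roots 2 and −2.
Eigenvectors give P = [[1, 4], [1, 3]] with P⁻¹ = [[−3, 4], [1, −1]], and B = P·diag(2, −2)·P⁻¹.
Then B³ = P·diag(8, −8)·P⁻¹ = [[8, −32], [8, −24]] · [[−3, 4], [1, −1]] = [[−56, 64], [−48, 56]].

[[−56, 64], [−48, 56]]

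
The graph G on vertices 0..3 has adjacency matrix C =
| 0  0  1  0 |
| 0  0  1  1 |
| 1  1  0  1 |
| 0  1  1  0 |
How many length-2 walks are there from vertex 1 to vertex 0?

The number of length-2 walks from vertex 1 to vertex 0 is entry (1,0) of C², where C is the adjacency matrix.
C² = [[1, 1, 0, 1], [1, 2, 1, 1], [0, 1, 3, 1], [1, 1, 1, 2]]

1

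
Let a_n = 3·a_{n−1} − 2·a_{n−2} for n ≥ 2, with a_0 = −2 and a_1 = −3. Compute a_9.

With companion matrix C = [[3, −2], [1, 0]], [a_n, a_{n−1}]ᵀ = C·[a_{n−1}, a_{n−2}]ᵀ, so [a_9, a_8]ᵀ = C^8·[a_1, a_0]ᵀ.
C^8 = [[511, −510], [255, −254]], giving [a_9, a_8]ᵀ = [[−513], [−257]].

−513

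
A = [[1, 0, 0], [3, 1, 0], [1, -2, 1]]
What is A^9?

[[1, 0, 0], [27, 1, 0], [-207, -18, 1]]

A = I + N where N = [[0, 0, 0], [3, 0, 0], [1, -2, 0]] is strictly lower-triangular, so N^3 = 0.
(I + N)^9 = I + 9·N + 36·N^2 = [[1, 0, 0], [27, 1, 0], [-207, -18, 1]].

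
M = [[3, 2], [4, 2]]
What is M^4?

M^2 = [[17, 10], [20, 12]]
M^3 = [[91, 54], [108, 64]]
M^4 = [[489, 290], [580, 344]]

[[489, 290], [580, 344]]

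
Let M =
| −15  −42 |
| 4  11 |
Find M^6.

tr M = −4 and det M = 3, so the characteristic polynomial is λ² − (−4)λ + (3) with roots −3 and −1.
Eigenvectors give P = [[−7, −3], [2, 1]] with P⁻¹ = [[−1, −3], [2, 7]], and M = P·diag(−3, −1)·P⁻¹.
Then M^6 = P·diag(729, 1)·P⁻¹ = [[−5103, −3], [1458, 1]] · [[−1, −3], [2, 7]] = [[5097, 15288], [−1456, −4367]].

[[5097, 15288], [−1456, −4367]]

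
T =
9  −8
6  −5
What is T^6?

[[2913, −2912], [2184, −2183]]

tr T = 4 and det T = 3, so the characteristic polynomial is λ² − (4)λ + (3) with roots 1 and 3.
Eigenvectors give P = [[1, 4], [1, 3]] with P⁻¹ = [[−3, 4], [1, −1]], and T = P·diag(1, 3)·P⁻¹.
Then T^6 = P·diag(1, 729)·P⁻¹ = [[1, 2916], [1, 2187]] · [[−3, 4], [1, −1]] = [[2913, −2912], [2184, −2183]].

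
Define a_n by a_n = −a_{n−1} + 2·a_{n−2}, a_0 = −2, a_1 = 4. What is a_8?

With companion matrix Q = [[−1, 2], [1, 0]], [a_n, a_{n−1}]ᵀ = Q·[a_{n−1}, a_{n−2}]ᵀ, so [a_8, a_7]ᵀ = Q⁷·[a_1, a_0]ᵀ.
Q⁷ = [[−85, 86], [43, −42]], giving [a_8, a_7]ᵀ = [[−512], [256]].

−512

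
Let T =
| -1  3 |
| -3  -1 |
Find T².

[[-8, -6], [6, -8]]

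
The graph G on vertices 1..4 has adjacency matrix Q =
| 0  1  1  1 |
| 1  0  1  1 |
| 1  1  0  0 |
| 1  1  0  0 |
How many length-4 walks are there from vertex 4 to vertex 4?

The number of length-4 walks from vertex 4 to vertex 4 is entry (4,4) of Q⁴, where Q is the adjacency matrix.
Q² = [[3, 2, 1, 1], [2, 3, 1, 1], [1, 1, 2, 2], [1, 1, 2, 2]]
Q³ = [[4, 5, 5, 5], [5, 4, 5, 5], [5, 5, 2, 2], [5, 5, 2, 2]]
Q⁴ = [[15, 14, 9, 9], [14, 15, 9, 9], [9, 9, 10, 10], [9, 9, 10, 10]]

10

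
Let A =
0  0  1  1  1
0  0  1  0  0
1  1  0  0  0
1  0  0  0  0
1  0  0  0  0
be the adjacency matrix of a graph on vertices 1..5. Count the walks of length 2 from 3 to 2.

The number of length-2 walks from vertex 3 to vertex 2 is entry (3,2) of A², where A is the adjacency matrix.
A² = [[3, 1, 0, 0, 0], [1, 1, 0, 0, 0], [0, 0, 2, 1, 1], [0, 0, 1, 1, 1], [0, 0, 1, 1, 1]]

0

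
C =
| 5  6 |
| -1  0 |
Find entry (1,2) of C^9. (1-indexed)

115026

tr C = 5 and det C = 6, so the characteristic polynomial is λ² − (5)λ + (6) with roots 3 and 2.
Eigenvectors give P = [[-3, -2], [1, 1]] with P⁻¹ = [[-1, -2], [1, 3]], and C = P·diag(3, 2)·P⁻¹.
Then C^9 = P·diag(19683, 512)·P⁻¹ = [[-59049, -1024], [19683, 512]] · [[-1, -2], [1, 3]] = [[58025, 115026], [-19171, -37830]].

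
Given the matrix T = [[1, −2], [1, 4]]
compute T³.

[[−11, −38], [19, 46]]

tr T = 5 and det T = 6, so the characteristic polynomial is λ² − (5)λ + (6) with roots 3 and 2.
Eigenvectors give P = [[−1, 2], [1, −1]] with P⁻¹ = [[1, 2], [1, 1]], and T = P·diag(3, 2)·P⁻¹.
Then T³ = P·diag(27, 8)·P⁻¹ = [[−27, 16], [27, −8]] · [[1, 2], [1, 1]] = [[−11, −38], [19, 46]].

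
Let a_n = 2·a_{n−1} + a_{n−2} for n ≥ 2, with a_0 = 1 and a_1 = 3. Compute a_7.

With companion matrix T = [[2, 1], [1, 0]], [a_n, a_{n−1}]ᵀ = T·[a_{n−1}, a_{n−2}]ᵀ, so [a_7, a_6]ᵀ = T⁶·[a_1, a_0]ᵀ.
T⁶ = [[169, 70], [70, 29]], giving [a_7, a_6]ᵀ = [[577], [239]].

577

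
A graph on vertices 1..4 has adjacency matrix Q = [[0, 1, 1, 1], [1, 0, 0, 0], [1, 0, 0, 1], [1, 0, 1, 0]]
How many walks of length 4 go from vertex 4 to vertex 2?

4

The number of length-4 walks from vertex 4 to vertex 2 is entry (4,2) of Q⁴, where Q is the adjacency matrix.
Q² = [[3, 0, 1, 1], [0, 1, 1, 1], [1, 1, 2, 1], [1, 1, 1, 2]]
Q³ = [[2, 3, 4, 4], [3, 0, 1, 1], [4, 1, 2, 3], [4, 1, 3, 2]]
Q⁴ = [[11, 2, 6, 6], [2, 3, 4, 4], [6, 4, 7, 6], [6, 4, 6, 7]]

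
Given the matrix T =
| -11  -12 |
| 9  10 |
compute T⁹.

[[-2051, -2052], [1539, 1540]]

tr T = -1 and det T = -2, so the characteristic polynomial is λ² − (-1)λ + (-2) with roots 1 and -2.
Eigenvectors give P = [[-1, 4], [1, -3]] with P⁻¹ = [[3, 4], [1, 1]], and T = P·diag(1, -2)·P⁻¹.
Then T⁹ = P·diag(1, -512)·P⁻¹ = [[-1, -2048], [1, 1536]] · [[3, 4], [1, 1]] = [[-2051, -2052], [1539, 1540]].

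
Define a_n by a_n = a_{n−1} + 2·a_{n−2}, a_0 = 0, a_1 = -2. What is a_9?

With companion matrix M = [[1, 2], [1, 0]], [a_n, a_{n−1}]ᵀ = M·[a_{n−1}, a_{n−2}]ᵀ, so [a_9, a_8]ᵀ = M⁸·[a_1, a_0]ᵀ.
M⁸ = [[171, 170], [85, 86]], giving [a_9, a_8]ᵀ = [[-342], [-170]].

-342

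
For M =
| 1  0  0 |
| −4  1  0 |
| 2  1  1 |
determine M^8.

[[1, 0, 0], [−32, 1, 0], [−96, 8, 1]]

M = I + N where N = [[0, 0, 0], [−4, 0, 0], [2, 1, 0]] is strictly lower-triangular, so N^3 = 0.
(I + N)^8 = I + 8·N + 28·N^2 = [[1, 0, 0], [−32, 1, 0], [−96, 8, 1]].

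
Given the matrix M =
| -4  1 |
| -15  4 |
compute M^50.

[[1, 0], [0, 1]]

M² = I (check: tr M = 0 and det M = -1), so M^50 = I since 50 is even.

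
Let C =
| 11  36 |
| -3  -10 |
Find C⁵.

tr C = 1 and det C = -2, so the characteristic polynomial is λ² − (1)λ + (-2) with roots -1 and 2.
Eigenvectors give P = [[-3, 4], [1, -1]] with P⁻¹ = [[1, 4], [1, 3]], and C = P·diag(-1, 2)·P⁻¹.
Then C⁵ = P·diag(-1, 32)·P⁻¹ = [[3, 128], [-1, -32]] · [[1, 4], [1, 3]] = [[131, 396], [-33, -100]].

[[131, 396], [-33, -100]]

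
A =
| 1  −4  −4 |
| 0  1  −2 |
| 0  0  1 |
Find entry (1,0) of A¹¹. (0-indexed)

A = I + N where N = [[0, −4, −4], [0, 0, −2], [0, 0, 0]] is strictly upper-triangular, so N³ = 0.
(I + N)¹¹ = I + 11·N + 55·N² = [[1, −44, 396], [0, 1, −22], [0, 0, 1]].

0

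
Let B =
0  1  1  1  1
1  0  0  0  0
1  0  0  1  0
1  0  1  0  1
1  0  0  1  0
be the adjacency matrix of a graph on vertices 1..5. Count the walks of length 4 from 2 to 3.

6

The number of length-4 walks from vertex 2 to vertex 3 is entry (2,3) of B⁴, where B is the adjacency matrix.
B² = [[4, 0, 1, 2, 1], [0, 1, 1, 1, 1], [1, 1, 2, 1, 2], [2, 1, 1, 3, 1], [1, 1, 2, 1, 2]]
B³ = [[4, 4, 6, 6, 6], [4, 0, 1, 2, 1], [6, 1, 2, 5, 2], [6, 2, 5, 4, 5], [6, 1, 2, 5, 2]]
B⁴ = [[22, 4, 10, 16, 10], [4, 4, 6, 6, 6], [10, 6, 11, 10, 11], [16, 6, 10, 16, 10], [10, 6, 11, 10, 11]]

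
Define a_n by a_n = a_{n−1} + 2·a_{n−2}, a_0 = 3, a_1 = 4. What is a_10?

With companion matrix A = [[1, 2], [1, 0]], [a_n, a_{n−1}]ᵀ = A·[a_{n−1}, a_{n−2}]ᵀ, so [a_10, a_9]ᵀ = A⁹·[a_1, a_0]ᵀ.
A⁹ = [[341, 342], [171, 170]], giving [a_10, a_9]ᵀ = [[2390], [1194]].

2390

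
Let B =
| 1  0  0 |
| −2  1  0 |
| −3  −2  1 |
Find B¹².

[[1, 0, 0], [−24, 1, 0], [228, −24, 1]]

B = I + N where N = [[0, 0, 0], [−2, 0, 0], [−3, −2, 0]] is strictly lower-triangular, so N³ = 0.
(I + N)¹² = I + 12·N + 66·N² = [[1, 0, 0], [−24, 1, 0], [228, −24, 1]].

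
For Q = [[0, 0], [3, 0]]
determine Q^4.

[[0, 0], [0, 0]]

Q is strictly triangular, hence nilpotent: Q^2 = 0, so Q^4 = 0.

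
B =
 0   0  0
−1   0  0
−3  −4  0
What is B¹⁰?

B is strictly triangular, hence nilpotent: B³ = 0, so B¹⁰ = 0.

[[0, 0, 0], [0, 0, 0], [0, 0, 0]]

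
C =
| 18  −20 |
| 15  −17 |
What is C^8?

[[25476, −25220], [18915, −18659]]

tr C = 1 and det C = −6, so the characteristic polynomial is λ² − (1)λ + (−6) with roots −2 and 3.
Eigenvectors give P = [[1, 4], [1, 3]] with P⁻¹ = [[−3, 4], [1, −1]], and C = P·diag(−2, 3)·P⁻¹.
Then C^8 = P·diag(256, 6561)·P⁻¹ = [[256, 26244], [256, 19683]] · [[−3, 4], [1, −1]] = [[25476, −25220], [18915, −18659]].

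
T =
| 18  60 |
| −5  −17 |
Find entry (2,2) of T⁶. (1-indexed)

tr T = 1 and det T = −6, so the characteristic polynomial is λ² − (1)λ + (−6) with roots −2 and 3.
Eigenvectors give P = [[−3, −4], [1, 1]] with P⁻¹ = [[1, 4], [−1, −3]], and T = P·diag(−2, 3)·P⁻¹.
Then T⁶ = P·diag(64, 729)·P⁻¹ = [[−192, −2916], [64, 729]] · [[1, 4], [−1, −3]] = [[2724, 7980], [−665, −1931]].

−1931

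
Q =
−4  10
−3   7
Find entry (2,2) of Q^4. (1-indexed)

91

tr Q = 3 and det Q = 2, so the characteristic polynomial is λ² − (3)λ + (2) with roots 2 and 1.
Eigenvectors give P = [[−5, −2], [−3, −1]] with P⁻¹ = [[1, −2], [−3, 5]], and Q = P·diag(2, 1)·P⁻¹.
Then Q^4 = P·diag(16, 1)·P⁻¹ = [[−80, −2], [−48, −1]] · [[1, −2], [−3, 5]] = [[−74, 150], [−45, 91]].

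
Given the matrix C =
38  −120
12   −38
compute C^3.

tr C = 0 and det C = −4, so the characteristic polynomial is λ² − (0)λ + (−4) with roots 2 and −2.
Eigenvectors give P = [[10, 3], [3, 1]] with P⁻¹ = [[1, −3], [−3, 10]], and C = P·diag(2, −2)·P⁻¹.
Then C^3 = P·diag(8, −8)·P⁻¹ = [[80, −24], [24, −8]] · [[1, −3], [−3, 10]] = [[152, −480], [48, −152]].

[[152, −480], [48, −152]]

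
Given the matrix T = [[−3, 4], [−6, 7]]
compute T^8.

[[−13119, 13120], [−19680, 19681]]

tr T = 4 and det T = 3, so the characteristic polynomial is λ² − (4)λ + (3) with roots 3 and 1.
Eigenvectors give P = [[2, 1], [3, 1]] with P⁻¹ = [[−1, 1], [3, −2]], and T = P·diag(3, 1)·P⁻¹.
Then T^8 = P·diag(6561, 1)·P⁻¹ = [[13122, 1], [19683, 1]] · [[−1, 1], [3, −2]] = [[−13119, 13120], [−19680, 19681]].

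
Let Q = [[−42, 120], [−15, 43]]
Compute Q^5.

[[−2232, 6600], [−825, 2443]]

tr Q = 1 and det Q = −6, so the characteristic polynomial is λ² − (1)λ + (−6) with roots −2 and 3.
Eigenvectors give P = [[3, 8], [1, 3]] with P⁻¹ = [[3, −8], [−1, 3]], and Q = P·diag(−2, 3)·P⁻¹.
Then Q^5 = P·diag(−32, 243)·P⁻¹ = [[−96, 1944], [−32, 729]] · [[3, −8], [−1, 3]] = [[−2232, 6600], [−825, 2443]].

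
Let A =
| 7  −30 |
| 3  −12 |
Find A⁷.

[[18403, −61770], [6177, −20718]]

tr A = −5 and det A = 6, so the characteristic polynomial is λ² − (−5)λ + (6) with roots −2 and −3.
Eigenvectors give P = [[10, 3], [3, 1]] with P⁻¹ = [[1, −3], [−3, 10]], and A = P·diag(−2, −3)·P⁻¹.
Then A⁷ = P·diag(−128, −2187)·P⁻¹ = [[−1280, −6561], [−384, −2187]] · [[1, −3], [−3, 10]] = [[18403, −61770], [6177, −20718]].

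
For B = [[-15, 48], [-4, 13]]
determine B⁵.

tr B = -2 and det B = -3, so the characteristic polynomial is λ² − (-2)λ + (-3) with roots 1 and -3.
Eigenvectors give P = [[-3, -4], [-1, -1]] with P⁻¹ = [[1, -4], [-1, 3]], and B = P·diag(1, -3)·P⁻¹.
Then B⁵ = P·diag(1, -243)·P⁻¹ = [[-3, 972], [-1, 243]] · [[1, -4], [-1, 3]] = [[-975, 2928], [-244, 733]].

[[-975, 2928], [-244, 733]]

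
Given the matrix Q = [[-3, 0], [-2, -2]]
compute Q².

[[9, 0], [10, 4]]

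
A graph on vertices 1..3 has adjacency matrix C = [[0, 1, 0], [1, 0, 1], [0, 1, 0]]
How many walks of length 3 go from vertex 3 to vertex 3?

The number of length-3 walks from vertex 3 to vertex 3 is entry (3,3) of C³, where C is the adjacency matrix.
C² = [[1, 0, 1], [0, 2, 0], [1, 0, 1]]
C³ = [[0, 2, 0], [2, 0, 2], [0, 2, 0]]

0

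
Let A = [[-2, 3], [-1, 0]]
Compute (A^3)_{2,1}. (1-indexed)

-1

A^2 = [[1, -6], [2, -3]]
A^3 = [[4, 3], [-1, 6]]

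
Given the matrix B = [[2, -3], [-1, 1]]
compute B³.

[[23, -30], [-10, 13]]

B² = [[7, -9], [-3, 4]]
B³ = [[23, -30], [-10, 13]]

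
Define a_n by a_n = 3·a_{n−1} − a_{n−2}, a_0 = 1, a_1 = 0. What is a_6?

With companion matrix B = [[3, −1], [1, 0]], [a_n, a_{n−1}]ᵀ = B·[a_{n−1}, a_{n−2}]ᵀ, so [a_6, a_5]ᵀ = B^5·[a_1, a_0]ᵀ.
B^5 = [[144, −55], [55, −21]], giving [a_6, a_5]ᵀ = [[−55], [−21]].

−55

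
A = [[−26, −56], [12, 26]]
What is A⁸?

[[256, 0], [0, 256]]

tr A = 0 and det A = −4, so the characteristic polynomial is λ² − (0)λ + (−4) with roots −2 and 2.
Eigenvectors give P = [[7, −2], [−3, 1]] with P⁻¹ = [[1, 2], [3, 7]], and A = P·diag(−2, 2)·P⁻¹.
Then A⁸ = P·diag(256, 256)·P⁻¹ = [[1792, −512], [−768, 256]] · [[1, 2], [3, 7]] = [[256, 0], [0, 256]].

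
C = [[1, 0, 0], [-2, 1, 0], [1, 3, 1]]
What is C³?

[[1, 0, 0], [-6, 1, 0], [-15, 9, 1]]

C = I + N where N = [[0, 0, 0], [-2, 0, 0], [1, 3, 0]] is strictly lower-triangular, so N³ = 0.
(I + N)³ = I + 3·N + 3·N² = [[1, 0, 0], [-6, 1, 0], [-15, 9, 1]].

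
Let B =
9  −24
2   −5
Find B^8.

tr B = 4 and det B = 3, so the characteristic polynomial is λ² − (4)λ + (3) with roots 1 and 3.
Eigenvectors give P = [[−3, −4], [−1, −1]] with P⁻¹ = [[1, −4], [−1, 3]], and B = P·diag(1, 3)·P⁻¹.
Then B^8 = P·diag(1, 6561)·P⁻¹ = [[−3, −26244], [−1, −6561]] · [[1, −4], [−1, 3]] = [[26241, −78720], [6560, −19679]].

[[26241, −78720], [6560, −19679]]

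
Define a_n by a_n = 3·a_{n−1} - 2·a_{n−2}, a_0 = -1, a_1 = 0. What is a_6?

With companion matrix M = [[3, -2], [1, 0]], [a_n, a_{n−1}]ᵀ = M·[a_{n−1}, a_{n−2}]ᵀ, so [a_6, a_5]ᵀ = M^5·[a_1, a_0]ᵀ.
M^5 = [[63, -62], [31, -30]], giving [a_6, a_5]ᵀ = [[62], [30]].

62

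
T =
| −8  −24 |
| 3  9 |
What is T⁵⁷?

T² = T (a projection; rank 1, trace 1), so T⁵⁷ = T.

[[−8, −24], [3, 9]]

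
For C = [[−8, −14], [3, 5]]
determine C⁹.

tr C = −3 and det C = 2, so the characteristic polynomial is λ² − (−3)λ + (2) with roots −1 and −2.
Eigenvectors give P = [[−2, 7], [1, −3]] with P⁻¹ = [[3, 7], [1, 2]], and C = P·diag(−1, −2)·P⁻¹.
Then C⁹ = P·diag(−1, −512)·P⁻¹ = [[2, −3584], [−1, 1536]] · [[3, 7], [1, 2]] = [[−3578, −7154], [1533, 3065]].

[[−3578, −7154], [1533, 3065]]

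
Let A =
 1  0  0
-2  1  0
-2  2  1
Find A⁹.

A = I + N where N = [[0, 0, 0], [-2, 0, 0], [-2, 2, 0]] is strictly lower-triangular, so N³ = 0.
(I + N)⁹ = I + 9·N + 36·N² = [[1, 0, 0], [-18, 1, 0], [-162, 18, 1]].

[[1, 0, 0], [-18, 1, 0], [-162, 18, 1]]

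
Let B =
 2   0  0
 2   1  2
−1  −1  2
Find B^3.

B^2 = [[4, 0, 0], [4, −1, 6], [−6, −3, 2]]
B^3 = [[8, 0, 0], [0, −7, 10], [−20, −5, −2]]

[[8, 0, 0], [0, −7, 10], [−20, −5, −2]]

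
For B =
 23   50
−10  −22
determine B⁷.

tr B = 1 and det B = −6, so the characteristic polynomial is λ² − (1)λ + (−6) with roots −2 and 3.
Eigenvectors give P = [[2, −5], [−1, 2]] with P⁻¹ = [[−2, −5], [−1, −2]], and B = P·diag(−2, 3)·P⁻¹.
Then B⁷ = P·diag(−128, 2187)·P⁻¹ = [[−256, −10935], [128, 4374]] · [[−2, −5], [−1, −2]] = [[11447, 23150], [−4630, −9388]].

[[11447, 23150], [−4630, −9388]]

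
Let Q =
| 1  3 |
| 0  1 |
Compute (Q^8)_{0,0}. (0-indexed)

Q = I + N where N = [[0, 3], [0, 0]] is strictly upper-triangular, so N^2 = 0.
(I + N)^8 = I + 8·N = [[1, 24], [0, 1]].

1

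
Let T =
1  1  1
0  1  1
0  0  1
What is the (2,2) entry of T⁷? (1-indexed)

1

T = I + N where N = [[0, 1, 1], [0, 0, 1], [0, 0, 0]] is strictly upper-triangular, so N³ = 0.
(I + N)⁷ = I + 7·N + 21·N² = [[1, 7, 28], [0, 1, 7], [0, 0, 1]].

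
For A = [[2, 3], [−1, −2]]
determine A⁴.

A² = I (check: tr A = 0 and det A = −1), so A⁴ = I since 4 is even.

[[1, 0], [0, 1]]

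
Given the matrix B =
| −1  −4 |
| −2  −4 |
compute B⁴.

[[281, 660], [330, 776]]

B² = [[9, 20], [10, 24]]
B³ = [[−49, −116], [−58, −136]]
B⁴ = [[281, 660], [330, 776]]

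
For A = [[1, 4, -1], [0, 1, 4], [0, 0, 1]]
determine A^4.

A = I + N where N = [[0, 4, -1], [0, 0, 4], [0, 0, 0]] is strictly upper-triangular, so N^3 = 0.
(I + N)^4 = I + 4·N + 6·N^2 = [[1, 16, 92], [0, 1, 16], [0, 0, 1]].

[[1, 16, 92], [0, 1, 16], [0, 0, 1]]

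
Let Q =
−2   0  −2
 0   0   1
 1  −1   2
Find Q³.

Q² = [[2, 2, 0], [1, −1, 2], [0, −2, 1]]
Q³ = [[−4, 0, −2], [0, −2, 1], [1, −1, 0]]

[[−4, 0, −2], [0, −2, 1], [1, −1, 0]]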